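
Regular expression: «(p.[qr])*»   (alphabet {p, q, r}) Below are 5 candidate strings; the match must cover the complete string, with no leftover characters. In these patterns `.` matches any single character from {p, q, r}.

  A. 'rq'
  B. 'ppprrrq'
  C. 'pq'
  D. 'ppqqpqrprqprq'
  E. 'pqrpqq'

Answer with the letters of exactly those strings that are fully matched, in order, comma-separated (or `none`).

A → no match
B → no match
C → no match
D → no match
E → match

E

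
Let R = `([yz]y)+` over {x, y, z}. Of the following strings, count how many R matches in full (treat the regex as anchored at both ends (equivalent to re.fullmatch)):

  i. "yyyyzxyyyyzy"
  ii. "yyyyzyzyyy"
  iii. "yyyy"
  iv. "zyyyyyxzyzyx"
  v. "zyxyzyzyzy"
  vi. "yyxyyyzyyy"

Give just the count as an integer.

2

i. "yyyyzxyyyyzy" → no match
ii. "yyyyzyzyyy" → match
iii. "yyyy" → match
iv. "zyyyyyxzyzyx" → no match — must end with "y"
v. "zyxyzyzyzy" → no match
vi. "yyxyyyzyyy" → no match
Total matched: 2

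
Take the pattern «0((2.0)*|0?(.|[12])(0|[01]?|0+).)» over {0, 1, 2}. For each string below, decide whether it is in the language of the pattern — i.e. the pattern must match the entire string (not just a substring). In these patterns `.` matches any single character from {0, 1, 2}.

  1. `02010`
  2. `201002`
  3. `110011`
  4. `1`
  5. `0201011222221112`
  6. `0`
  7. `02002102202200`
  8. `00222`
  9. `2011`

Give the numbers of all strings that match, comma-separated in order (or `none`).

6

1 → no match
2 → no match — must start with `0`
3 → no match — must start with `0`
4 → no match — must start with `0`
5 → no match
6 → match
7 → no match
8 → no match
9 → no match — must start with `0`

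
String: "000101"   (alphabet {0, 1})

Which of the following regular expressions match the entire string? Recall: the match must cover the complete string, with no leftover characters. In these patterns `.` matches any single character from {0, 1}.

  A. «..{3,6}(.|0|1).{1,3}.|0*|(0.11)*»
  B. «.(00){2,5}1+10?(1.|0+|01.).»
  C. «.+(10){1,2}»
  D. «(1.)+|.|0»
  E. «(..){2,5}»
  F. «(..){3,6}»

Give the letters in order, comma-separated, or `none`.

A → no match
B → no match
C → no match — must end with "10"
D → no match
E → match
F → match

E, F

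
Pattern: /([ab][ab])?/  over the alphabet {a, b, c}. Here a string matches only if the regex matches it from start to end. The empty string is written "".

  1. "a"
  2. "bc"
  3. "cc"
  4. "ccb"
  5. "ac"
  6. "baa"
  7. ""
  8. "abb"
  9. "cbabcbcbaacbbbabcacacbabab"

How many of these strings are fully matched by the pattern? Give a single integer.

1 → no match
2 → no match
3 → no match
4 → no match
5 → no match
6 → no match
7 → match
8 → no match
9 → no match
Total matched: 1

1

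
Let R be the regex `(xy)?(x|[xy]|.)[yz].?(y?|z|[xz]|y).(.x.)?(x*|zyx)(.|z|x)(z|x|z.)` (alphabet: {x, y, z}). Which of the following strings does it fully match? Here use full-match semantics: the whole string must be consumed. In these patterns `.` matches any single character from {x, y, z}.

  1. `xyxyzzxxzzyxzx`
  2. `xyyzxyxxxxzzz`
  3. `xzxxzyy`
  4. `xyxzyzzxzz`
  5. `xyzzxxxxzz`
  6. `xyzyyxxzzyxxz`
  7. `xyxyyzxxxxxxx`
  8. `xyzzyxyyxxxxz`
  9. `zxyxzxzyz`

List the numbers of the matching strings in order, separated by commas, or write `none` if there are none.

1 → match
2 → match
3 → no match
4 → match
5 → match
6 → match
7 → match
8 → match
9 → no match

1, 2, 4, 5, 6, 7, 8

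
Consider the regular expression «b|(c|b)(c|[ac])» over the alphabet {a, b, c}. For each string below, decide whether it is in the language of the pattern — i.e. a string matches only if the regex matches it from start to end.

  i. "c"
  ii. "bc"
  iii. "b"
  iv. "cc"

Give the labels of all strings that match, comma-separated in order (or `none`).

i → no match
ii → match
iii → match
iv → match

ii, iii, iv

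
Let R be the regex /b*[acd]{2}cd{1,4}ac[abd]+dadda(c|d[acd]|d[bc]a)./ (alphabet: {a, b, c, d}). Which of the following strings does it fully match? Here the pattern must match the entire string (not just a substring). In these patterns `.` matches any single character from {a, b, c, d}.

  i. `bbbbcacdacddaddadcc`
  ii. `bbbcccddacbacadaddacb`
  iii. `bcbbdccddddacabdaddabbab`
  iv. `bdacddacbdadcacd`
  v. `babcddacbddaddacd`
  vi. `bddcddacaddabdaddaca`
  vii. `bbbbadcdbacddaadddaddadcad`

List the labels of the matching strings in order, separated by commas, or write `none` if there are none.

i → match
ii → no match
iii → no match
iv → no match
v → no match
vi → match
vii → no match

i, vi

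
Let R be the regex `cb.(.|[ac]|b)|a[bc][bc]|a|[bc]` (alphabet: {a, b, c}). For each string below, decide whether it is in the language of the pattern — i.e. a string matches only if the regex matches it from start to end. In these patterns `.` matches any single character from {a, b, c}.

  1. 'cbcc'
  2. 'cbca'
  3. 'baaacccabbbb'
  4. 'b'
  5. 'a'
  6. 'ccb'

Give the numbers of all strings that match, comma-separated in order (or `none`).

1, 2, 4, 5

1. 'cbcc' → match
2. 'cbca' → match
3. 'baaacccabbbb' → no match
4. 'b' → match
5. 'a' → match
6. 'ccb' → no match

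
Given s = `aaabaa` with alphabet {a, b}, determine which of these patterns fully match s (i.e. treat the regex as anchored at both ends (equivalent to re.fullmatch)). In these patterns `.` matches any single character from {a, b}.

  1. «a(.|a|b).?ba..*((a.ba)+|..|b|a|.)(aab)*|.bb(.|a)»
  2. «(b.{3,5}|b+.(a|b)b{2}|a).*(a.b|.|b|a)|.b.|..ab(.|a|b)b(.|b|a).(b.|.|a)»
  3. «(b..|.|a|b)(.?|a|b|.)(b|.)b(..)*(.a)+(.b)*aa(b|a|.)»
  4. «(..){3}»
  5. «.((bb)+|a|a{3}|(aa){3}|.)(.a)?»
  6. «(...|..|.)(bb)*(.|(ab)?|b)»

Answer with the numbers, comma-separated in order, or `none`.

1 → no match
2 → match
3 → no match
4 → match
5 → no match
6 → no match

2, 4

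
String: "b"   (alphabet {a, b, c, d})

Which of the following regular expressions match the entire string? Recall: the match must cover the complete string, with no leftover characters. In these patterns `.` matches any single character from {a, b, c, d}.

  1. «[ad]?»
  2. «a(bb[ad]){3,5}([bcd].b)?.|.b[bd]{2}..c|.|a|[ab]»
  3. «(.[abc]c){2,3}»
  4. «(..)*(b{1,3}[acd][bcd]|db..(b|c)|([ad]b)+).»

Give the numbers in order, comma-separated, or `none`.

1 → no match
2 → match
3 → no match — must end with "c"
4 → no match

2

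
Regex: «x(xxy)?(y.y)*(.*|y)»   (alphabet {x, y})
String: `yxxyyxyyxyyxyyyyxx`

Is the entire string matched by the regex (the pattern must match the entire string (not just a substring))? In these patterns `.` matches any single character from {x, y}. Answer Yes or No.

No

Every match must start with `x`, but `yxxyyxyyxyyxyyyyxx` does not.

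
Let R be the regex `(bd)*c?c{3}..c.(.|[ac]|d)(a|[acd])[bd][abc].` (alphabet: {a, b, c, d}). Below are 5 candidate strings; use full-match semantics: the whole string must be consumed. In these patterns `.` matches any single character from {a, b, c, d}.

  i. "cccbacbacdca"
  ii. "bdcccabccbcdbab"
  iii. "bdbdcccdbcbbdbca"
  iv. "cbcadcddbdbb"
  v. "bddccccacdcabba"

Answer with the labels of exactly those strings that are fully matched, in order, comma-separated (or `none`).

i → match
ii → no match
iii → match
iv → no match
v → no match

i, iii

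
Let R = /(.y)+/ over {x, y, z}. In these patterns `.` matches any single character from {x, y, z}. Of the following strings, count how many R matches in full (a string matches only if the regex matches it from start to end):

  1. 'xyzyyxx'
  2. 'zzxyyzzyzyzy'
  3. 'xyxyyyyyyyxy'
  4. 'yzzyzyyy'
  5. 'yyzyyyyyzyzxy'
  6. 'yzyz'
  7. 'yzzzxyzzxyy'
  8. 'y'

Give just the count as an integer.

1

1 → no match — must end with 'y'
2 → no match
3 → match
4 → no match
5 → no match
6 → no match — must end with 'y'
7 → no match
8 → no match
Total matched: 1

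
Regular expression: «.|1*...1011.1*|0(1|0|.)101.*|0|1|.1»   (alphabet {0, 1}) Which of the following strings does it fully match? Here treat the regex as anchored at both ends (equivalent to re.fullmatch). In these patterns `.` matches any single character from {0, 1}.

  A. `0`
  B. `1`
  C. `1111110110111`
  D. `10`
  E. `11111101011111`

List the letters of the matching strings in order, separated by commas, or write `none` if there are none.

A, B, C, E

A → match
B → match
C → match
D → no match
E → match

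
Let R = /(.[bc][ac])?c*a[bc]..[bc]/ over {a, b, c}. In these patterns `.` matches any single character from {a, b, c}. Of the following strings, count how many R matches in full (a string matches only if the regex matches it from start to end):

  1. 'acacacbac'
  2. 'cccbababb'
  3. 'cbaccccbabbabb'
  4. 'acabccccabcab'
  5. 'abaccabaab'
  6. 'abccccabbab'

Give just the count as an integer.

1 → match
2 → no match
3 → no match
4 → no match
5 → match
6 → match
Total matched: 3

3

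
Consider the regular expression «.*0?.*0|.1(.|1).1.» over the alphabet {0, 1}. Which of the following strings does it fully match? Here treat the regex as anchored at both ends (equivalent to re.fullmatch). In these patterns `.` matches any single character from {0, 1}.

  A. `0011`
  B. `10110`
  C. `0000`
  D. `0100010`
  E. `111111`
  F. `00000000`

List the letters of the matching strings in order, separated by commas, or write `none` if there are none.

B, C, D, E, F

A → no match
B → match
C → match
D → match
E → match
F → match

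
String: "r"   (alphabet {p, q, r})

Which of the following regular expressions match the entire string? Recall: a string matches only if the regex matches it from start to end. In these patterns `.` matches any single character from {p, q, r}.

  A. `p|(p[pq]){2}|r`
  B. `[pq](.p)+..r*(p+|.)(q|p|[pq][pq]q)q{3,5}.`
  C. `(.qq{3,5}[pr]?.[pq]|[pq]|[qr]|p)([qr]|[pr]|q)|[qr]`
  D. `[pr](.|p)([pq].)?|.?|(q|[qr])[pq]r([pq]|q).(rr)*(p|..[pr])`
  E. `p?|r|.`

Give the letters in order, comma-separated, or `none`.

A → match
B → no match
C → match
D → match
E → match

A, C, D, E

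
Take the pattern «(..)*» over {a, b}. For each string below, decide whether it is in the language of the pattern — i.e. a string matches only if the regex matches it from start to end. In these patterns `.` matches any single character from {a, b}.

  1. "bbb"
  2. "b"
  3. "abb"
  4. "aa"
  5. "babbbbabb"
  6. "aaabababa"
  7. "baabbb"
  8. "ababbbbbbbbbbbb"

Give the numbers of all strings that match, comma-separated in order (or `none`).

4, 7

1. "bbb" → no match
2. "b" → no match
3. "abb" → no match
4. "aa" → match
5. "babbbbabb" → no match
6. "aaabababa" → no match
7. "baabbb" → match
8 → no match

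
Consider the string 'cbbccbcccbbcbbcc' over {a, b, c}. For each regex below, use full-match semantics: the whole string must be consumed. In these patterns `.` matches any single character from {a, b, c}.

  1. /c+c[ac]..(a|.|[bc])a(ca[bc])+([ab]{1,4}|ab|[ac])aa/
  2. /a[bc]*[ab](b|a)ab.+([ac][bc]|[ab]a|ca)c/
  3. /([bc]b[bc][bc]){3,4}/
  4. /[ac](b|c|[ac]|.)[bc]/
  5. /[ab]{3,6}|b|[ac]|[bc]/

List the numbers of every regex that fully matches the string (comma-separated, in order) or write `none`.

3

1 → no match — must end with 'aa'
2 → no match — must start with 'a'
3 → match
4 → no match
5 → no match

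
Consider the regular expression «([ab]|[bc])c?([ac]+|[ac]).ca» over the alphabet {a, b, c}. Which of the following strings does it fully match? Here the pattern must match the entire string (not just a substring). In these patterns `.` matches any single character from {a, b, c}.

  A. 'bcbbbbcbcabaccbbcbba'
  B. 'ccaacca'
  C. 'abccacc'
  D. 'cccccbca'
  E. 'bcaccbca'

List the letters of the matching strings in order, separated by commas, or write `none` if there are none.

A → no match — must end with 'ca'
B → match
C → no match — must end with 'ca'
D → match
E → match

B, D, E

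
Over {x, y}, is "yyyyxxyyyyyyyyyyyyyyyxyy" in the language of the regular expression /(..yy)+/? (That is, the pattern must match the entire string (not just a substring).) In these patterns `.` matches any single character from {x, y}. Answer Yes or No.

Yes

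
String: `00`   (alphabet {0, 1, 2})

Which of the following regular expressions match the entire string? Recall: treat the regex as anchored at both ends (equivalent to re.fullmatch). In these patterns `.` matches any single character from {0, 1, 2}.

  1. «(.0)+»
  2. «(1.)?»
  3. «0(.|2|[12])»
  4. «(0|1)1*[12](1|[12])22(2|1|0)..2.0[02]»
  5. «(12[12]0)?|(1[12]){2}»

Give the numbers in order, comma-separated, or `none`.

1 → match
2 → no match
3 → match
4 → no match
5 → no match

1, 3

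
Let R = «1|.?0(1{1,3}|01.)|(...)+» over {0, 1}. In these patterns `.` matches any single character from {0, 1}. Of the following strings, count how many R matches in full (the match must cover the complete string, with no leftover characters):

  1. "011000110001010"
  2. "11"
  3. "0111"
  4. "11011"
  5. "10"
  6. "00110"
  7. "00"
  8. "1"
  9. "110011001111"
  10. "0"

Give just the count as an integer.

4

1 → match
2 → no match
3 → match
4 → no match
5 → no match
6 → no match
7 → no match
8 → match
9 → match
10 → no match
Total matched: 4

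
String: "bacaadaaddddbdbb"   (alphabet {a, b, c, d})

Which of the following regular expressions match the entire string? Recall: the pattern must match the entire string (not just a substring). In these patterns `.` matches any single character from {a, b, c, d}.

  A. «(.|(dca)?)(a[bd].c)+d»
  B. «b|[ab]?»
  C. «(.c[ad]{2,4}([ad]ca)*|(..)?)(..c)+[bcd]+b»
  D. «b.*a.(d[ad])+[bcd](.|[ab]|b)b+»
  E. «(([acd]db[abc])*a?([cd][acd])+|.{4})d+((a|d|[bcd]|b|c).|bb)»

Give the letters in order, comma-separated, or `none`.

A → no match — must end with "cd"
B → no match
C → no match
D → match
E → no match

D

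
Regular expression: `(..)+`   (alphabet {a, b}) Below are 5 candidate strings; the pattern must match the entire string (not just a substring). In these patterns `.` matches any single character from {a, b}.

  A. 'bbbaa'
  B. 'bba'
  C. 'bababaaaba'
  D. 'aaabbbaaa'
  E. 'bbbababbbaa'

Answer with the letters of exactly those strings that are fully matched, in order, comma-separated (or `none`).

C

A. 'bbbaa' → no match
B. 'bba' → no match
C. 'bababaaaba' → match
D. 'aaabbbaaa' → no match
E. 'bbbababbbaa' → no match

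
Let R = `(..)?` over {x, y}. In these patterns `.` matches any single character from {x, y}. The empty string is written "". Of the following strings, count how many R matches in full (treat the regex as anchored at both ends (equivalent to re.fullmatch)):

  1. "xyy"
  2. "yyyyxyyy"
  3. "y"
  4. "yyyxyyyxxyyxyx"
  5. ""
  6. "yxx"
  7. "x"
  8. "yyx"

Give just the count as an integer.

1. "xyy" → no match
2. "yyyyxyyy" → no match
3. "y" → no match
4 → no match
5. "" → match
6. "yxx" → no match
7. "x" → no match
8. "yyx" → no match
Total matched: 1

1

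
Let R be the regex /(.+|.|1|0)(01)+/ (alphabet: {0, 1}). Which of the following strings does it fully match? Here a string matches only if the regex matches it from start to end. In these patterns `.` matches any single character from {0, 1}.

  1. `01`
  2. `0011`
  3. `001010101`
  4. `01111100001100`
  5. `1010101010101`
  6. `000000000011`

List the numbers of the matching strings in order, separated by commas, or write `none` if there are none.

1 → no match
2 → no match — must end with `01`
3 → match
4 → no match — must end with `01`
5 → match
6 → no match — must end with `01`

3, 5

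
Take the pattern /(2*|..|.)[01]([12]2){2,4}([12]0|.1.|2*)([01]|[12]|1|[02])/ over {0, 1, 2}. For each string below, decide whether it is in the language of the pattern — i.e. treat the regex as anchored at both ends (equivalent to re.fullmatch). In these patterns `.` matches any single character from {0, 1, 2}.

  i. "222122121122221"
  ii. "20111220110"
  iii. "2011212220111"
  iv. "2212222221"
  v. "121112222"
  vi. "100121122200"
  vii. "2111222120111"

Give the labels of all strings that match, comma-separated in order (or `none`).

iii, iv, vii

i → no match
ii → no match
iii → match
iv → match
v → no match
vi → no match
vii → match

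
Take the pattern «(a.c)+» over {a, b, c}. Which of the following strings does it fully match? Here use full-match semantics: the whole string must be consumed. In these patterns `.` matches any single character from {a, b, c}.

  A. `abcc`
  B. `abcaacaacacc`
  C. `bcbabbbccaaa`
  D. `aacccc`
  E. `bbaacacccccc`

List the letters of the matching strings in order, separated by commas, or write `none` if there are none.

B

A. `abcc` → no match
B. `abcaacaacacc` → match
C. `bcbabbbccaaa` → no match — must start with `a`
D. `aacccc` → no match
E. `bbaacacccccc` → no match — must start with `a`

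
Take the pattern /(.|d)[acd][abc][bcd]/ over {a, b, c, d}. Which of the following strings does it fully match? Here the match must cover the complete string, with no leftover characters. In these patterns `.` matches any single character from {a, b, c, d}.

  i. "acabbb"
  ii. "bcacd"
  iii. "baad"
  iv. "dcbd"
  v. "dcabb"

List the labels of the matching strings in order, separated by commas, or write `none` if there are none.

i → no match
ii → no match
iii → match
iv → match
v → no match

iii, iv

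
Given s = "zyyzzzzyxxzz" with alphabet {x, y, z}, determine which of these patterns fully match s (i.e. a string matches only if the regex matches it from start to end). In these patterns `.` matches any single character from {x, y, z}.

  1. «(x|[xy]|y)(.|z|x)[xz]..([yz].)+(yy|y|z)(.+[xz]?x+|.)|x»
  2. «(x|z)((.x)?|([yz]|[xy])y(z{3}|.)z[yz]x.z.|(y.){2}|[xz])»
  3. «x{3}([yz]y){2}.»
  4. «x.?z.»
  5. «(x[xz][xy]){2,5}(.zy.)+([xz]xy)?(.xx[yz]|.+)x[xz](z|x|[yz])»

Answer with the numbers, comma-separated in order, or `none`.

2

1 → no match
2 → match
3 → no match — must start with "x"
4 → no match — must start with "x"
5 → no match — must start with "x"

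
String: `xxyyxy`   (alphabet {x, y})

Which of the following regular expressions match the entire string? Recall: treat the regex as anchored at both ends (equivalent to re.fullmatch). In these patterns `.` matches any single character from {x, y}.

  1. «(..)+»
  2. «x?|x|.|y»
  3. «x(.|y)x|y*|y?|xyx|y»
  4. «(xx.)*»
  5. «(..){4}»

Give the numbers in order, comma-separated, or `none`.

1

1 → match
2 → no match
3 → no match
4 → no match
5 → no match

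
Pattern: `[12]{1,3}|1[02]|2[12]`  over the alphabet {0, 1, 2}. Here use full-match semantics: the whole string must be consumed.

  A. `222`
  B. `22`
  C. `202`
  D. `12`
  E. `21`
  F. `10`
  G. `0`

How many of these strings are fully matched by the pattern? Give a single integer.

5

A → match
B → match
C → no match
D → match
E → match
F → match
G → no match
Total matched: 5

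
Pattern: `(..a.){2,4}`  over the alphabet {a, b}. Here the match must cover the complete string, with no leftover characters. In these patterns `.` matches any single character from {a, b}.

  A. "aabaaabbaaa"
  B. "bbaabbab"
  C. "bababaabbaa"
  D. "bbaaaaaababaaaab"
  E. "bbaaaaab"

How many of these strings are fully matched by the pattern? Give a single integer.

2

A → no match
B → match
C → no match
D → no match
E → match
Total matched: 2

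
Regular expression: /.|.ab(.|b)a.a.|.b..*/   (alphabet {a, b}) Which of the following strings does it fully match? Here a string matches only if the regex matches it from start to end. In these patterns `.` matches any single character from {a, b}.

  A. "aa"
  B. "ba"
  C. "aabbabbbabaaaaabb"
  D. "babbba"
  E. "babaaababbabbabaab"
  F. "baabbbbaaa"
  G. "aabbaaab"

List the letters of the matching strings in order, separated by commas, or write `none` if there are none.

A → no match
B → no match
C → no match
D → no match
E → no match
F → no match
G → match

G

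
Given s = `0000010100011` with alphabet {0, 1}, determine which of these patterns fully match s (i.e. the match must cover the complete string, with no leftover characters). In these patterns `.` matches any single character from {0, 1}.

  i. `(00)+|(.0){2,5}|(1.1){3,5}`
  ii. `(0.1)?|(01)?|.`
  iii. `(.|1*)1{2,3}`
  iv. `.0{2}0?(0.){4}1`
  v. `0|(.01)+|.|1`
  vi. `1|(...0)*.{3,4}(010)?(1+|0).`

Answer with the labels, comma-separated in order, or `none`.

i → no match
ii → no match
iii → no match
iv → match
v → no match
vi → no match

iv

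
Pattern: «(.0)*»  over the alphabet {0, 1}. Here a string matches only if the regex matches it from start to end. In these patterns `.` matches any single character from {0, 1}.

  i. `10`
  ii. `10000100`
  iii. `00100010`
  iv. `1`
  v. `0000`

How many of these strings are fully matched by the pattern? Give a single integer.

3

i. `10` → match
ii. `10000100` → no match
iii. `00100010` → match
iv. `1` → no match
v. `0000` → match
Total matched: 3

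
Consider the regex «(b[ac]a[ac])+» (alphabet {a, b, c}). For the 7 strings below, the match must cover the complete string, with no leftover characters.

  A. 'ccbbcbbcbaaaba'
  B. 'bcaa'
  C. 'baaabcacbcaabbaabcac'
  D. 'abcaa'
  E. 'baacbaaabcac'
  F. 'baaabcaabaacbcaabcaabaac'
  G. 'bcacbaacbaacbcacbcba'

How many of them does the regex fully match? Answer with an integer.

3

A → no match — must start with 'b'
B → match
C → no match
D → no match — must start with 'b'
E → match
F → match
G → no match
Total matched: 3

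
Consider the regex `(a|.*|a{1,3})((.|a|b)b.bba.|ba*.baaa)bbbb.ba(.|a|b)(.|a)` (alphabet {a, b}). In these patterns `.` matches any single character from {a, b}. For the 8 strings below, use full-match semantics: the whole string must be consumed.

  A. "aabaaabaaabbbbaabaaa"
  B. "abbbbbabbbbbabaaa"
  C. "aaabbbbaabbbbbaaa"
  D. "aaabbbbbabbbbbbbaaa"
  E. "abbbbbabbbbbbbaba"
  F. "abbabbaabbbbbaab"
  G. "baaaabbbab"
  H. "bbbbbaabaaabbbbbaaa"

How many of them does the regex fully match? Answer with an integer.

3

A → no match
B → match
C → no match
D → match
E → match
F → no match
G → no match
H → no match
Total matched: 3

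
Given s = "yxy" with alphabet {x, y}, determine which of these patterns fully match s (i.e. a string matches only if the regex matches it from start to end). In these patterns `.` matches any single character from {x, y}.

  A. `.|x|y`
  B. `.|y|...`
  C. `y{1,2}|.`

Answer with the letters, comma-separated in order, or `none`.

B

A → no match
B → match
C → no match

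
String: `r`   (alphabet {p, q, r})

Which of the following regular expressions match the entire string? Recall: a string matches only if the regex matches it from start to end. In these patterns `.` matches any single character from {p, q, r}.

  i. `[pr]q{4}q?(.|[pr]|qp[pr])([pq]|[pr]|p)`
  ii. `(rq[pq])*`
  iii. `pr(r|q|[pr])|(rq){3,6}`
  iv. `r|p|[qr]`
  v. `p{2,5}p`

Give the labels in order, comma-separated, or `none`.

iv

i → no match
ii → no match
iii → no match
iv → match
v → no match — must start with `p`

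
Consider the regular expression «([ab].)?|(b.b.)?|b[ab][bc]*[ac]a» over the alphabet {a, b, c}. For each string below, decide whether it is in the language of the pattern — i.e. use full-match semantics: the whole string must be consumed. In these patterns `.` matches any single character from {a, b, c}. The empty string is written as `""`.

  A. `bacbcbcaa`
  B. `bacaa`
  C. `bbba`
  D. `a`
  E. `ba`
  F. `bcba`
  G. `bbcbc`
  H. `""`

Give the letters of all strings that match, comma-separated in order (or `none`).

A → match
B → match
C → match
D → no match
E → match
F → match
G → no match
H → match

A, B, C, E, F, H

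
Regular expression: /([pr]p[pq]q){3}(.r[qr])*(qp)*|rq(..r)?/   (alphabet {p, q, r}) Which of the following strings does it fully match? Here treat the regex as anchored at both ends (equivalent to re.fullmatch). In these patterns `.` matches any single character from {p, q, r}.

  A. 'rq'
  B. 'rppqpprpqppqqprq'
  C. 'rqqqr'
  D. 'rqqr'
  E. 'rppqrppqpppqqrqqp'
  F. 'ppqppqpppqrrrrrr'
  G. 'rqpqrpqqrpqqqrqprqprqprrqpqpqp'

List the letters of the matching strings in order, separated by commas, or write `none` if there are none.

A → match
B → no match
C → match
D → no match
E → match
F → no match
G → no match

A, C, E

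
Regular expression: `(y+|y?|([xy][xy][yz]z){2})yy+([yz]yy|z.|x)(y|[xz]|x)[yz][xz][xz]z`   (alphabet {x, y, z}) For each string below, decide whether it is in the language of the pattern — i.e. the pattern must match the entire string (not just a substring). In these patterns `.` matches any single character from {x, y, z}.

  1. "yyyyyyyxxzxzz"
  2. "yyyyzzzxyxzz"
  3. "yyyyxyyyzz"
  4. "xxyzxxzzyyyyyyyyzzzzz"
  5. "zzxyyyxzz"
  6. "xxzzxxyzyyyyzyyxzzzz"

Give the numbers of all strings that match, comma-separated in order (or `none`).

1 → match
2 → no match
3 → no match
4 → match
5 → no match
6 → match

1, 4, 6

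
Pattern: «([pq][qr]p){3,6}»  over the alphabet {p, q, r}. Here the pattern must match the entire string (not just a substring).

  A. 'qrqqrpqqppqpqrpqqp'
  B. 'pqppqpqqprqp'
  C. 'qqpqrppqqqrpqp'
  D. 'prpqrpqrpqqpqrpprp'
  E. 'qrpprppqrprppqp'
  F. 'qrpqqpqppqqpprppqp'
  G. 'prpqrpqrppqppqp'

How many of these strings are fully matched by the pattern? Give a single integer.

A → no match
B → no match
C → no match
D → match
E → no match
F → no match
G → match
Total matched: 2

2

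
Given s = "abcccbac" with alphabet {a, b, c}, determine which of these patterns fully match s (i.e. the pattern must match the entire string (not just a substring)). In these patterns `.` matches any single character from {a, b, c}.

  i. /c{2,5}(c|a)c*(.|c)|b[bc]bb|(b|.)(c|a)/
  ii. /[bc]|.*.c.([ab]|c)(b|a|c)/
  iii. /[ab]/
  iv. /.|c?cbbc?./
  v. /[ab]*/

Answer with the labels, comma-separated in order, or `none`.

ii

i → no match
ii → match
iii → no match
iv → no match
v → no match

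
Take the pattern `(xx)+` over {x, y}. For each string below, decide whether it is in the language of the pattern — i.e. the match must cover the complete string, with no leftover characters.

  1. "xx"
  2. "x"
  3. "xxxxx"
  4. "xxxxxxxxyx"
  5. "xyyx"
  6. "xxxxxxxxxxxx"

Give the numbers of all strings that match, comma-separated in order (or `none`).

1, 6

1 → match
2 → no match — must start with "xx"
3 → no match
4 → no match — must end with "xx"
5 → no match — must start with "xx"
6 → match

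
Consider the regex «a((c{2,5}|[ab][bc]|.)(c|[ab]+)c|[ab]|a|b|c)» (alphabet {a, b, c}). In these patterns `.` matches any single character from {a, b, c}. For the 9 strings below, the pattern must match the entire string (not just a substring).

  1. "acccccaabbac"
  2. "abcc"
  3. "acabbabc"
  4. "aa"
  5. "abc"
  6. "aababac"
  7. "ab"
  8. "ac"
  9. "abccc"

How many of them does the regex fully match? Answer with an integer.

8

1 → match
2 → match
3 → match
4 → match
5 → no match
6 → match
7 → match
8 → match
9 → match
Total matched: 8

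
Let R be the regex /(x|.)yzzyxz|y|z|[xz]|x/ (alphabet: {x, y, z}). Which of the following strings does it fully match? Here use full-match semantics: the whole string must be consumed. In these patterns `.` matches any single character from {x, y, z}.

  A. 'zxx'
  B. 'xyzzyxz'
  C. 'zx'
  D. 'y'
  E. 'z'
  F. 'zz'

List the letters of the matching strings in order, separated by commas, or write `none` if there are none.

B, D, E

A → no match
B → match
C → no match
D → match
E → match
F → no match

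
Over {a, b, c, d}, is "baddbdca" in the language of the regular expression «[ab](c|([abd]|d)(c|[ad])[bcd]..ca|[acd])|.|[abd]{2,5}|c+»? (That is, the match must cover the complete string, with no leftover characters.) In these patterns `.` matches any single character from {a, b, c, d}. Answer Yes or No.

Yes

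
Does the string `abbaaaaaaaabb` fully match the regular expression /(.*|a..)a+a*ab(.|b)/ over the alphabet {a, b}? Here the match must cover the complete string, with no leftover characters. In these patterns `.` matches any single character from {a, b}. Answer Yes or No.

Yes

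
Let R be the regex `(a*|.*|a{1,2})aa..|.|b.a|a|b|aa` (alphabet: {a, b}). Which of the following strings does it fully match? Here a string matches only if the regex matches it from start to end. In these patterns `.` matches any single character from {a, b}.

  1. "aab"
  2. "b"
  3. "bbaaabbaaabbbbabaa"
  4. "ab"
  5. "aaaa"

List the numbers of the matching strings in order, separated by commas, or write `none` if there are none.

2, 5

1 → no match
2 → match
3 → no match
4 → no match
5 → match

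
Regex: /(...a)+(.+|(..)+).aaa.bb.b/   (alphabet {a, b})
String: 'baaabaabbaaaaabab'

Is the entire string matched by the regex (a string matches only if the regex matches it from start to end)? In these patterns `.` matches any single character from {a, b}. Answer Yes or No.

No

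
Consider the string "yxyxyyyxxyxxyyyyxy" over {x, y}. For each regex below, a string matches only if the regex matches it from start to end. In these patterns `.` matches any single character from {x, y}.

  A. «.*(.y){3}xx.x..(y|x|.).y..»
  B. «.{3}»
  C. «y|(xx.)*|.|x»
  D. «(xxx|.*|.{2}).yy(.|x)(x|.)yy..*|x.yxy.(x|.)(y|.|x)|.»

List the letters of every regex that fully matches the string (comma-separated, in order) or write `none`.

A

A → match
B → no match
C → no match
D → no match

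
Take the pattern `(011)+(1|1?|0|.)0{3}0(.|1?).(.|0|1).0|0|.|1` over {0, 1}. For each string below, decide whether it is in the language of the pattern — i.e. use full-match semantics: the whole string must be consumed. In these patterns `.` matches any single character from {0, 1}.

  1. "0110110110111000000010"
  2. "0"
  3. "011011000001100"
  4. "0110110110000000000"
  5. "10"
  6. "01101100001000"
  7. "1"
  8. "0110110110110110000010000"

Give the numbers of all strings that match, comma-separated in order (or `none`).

1, 2, 3, 4, 6, 7, 8

1 → match
2 → match
3 → match
4 → match
5 → no match
6 → match
7 → match
8 → match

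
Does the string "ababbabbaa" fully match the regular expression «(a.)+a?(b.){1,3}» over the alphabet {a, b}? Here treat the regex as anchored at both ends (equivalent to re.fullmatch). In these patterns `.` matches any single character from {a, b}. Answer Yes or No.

No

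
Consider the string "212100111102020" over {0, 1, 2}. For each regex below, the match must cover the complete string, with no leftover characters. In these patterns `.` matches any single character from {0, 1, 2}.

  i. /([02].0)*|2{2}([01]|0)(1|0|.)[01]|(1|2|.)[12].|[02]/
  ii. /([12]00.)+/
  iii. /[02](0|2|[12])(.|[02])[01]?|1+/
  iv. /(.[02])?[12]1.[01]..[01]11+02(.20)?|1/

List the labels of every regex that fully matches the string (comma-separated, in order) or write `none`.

i → no match
ii → no match
iii → no match
iv → match

iv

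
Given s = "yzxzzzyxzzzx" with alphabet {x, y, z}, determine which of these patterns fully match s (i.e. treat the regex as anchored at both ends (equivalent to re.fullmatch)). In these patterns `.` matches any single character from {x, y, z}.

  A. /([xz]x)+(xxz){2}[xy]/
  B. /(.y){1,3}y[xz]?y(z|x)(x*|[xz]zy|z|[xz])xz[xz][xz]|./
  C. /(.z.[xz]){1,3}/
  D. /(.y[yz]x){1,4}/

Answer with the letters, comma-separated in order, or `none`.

A → no match
B → no match
C → match
D → no match

C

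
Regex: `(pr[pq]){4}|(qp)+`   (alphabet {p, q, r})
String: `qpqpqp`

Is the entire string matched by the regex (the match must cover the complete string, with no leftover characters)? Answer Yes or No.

Yes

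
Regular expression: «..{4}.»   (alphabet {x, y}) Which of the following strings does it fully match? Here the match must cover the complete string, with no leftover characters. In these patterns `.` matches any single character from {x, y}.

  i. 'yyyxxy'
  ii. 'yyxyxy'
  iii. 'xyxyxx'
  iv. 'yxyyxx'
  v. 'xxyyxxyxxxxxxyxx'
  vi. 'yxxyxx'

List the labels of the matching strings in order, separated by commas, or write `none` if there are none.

i → match
ii → match
iii → match
iv → match
v → no match
vi → match

i, ii, iii, iv, vi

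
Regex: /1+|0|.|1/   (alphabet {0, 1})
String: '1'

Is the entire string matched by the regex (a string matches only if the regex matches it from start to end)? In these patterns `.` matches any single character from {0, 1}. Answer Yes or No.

Yes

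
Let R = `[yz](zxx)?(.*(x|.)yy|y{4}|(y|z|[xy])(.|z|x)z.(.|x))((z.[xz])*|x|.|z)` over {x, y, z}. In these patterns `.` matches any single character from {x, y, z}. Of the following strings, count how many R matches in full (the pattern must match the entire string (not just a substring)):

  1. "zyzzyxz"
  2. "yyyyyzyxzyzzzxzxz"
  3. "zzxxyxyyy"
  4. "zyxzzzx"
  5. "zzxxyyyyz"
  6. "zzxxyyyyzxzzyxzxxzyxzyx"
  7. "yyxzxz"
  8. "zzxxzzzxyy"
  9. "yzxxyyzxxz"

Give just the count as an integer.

9

1 → match
2 → match
3 → match
4 → match
5 → match
6 → match
7 → match
8 → match
9 → match
Total matched: 9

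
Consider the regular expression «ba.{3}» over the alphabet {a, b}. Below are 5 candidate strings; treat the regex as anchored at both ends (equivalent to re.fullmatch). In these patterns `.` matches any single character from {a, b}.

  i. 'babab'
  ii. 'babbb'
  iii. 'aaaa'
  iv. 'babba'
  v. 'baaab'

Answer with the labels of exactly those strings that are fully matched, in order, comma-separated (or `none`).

i → match
ii → match
iii → no match — must start with 'ba'
iv → match
v → match

i, ii, iv, v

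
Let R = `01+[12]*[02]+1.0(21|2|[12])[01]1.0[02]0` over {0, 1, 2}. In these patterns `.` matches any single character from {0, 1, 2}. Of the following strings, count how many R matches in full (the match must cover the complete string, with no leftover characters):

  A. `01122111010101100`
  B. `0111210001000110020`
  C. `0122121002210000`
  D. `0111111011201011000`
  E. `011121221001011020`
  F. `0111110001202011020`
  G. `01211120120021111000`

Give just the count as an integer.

A → no match
B → no match
C → no match
D → no match
E → match
F → match
G → no match
Total matched: 2

2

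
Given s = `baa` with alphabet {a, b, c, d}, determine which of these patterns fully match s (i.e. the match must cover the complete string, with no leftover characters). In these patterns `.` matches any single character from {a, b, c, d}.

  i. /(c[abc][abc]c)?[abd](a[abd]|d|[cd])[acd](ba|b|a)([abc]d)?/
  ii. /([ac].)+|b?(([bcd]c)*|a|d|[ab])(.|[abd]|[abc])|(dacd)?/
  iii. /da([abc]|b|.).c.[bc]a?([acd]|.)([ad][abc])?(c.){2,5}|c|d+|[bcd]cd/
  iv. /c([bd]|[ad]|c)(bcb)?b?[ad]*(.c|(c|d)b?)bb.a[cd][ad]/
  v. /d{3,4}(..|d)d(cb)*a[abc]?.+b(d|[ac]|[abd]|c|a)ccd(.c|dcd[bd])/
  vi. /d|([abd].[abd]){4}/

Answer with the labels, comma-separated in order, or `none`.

ii

i → no match
ii → match
iii → no match
iv → no match — must start with `c`
v → no match — must start with `d`
vi → no match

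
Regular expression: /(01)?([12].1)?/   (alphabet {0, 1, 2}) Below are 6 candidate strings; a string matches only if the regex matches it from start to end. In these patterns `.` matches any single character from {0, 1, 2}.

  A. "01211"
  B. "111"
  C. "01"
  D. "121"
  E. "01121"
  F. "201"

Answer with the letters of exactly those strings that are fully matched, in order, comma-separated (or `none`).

A, B, C, D, E, F

A → match
B → match
C → match
D → match
E → match
F → match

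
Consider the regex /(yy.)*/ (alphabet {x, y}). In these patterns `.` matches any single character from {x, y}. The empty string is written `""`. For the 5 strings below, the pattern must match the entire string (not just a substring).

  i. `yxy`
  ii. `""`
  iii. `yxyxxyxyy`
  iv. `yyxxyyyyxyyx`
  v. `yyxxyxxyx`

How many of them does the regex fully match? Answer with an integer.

1

i → no match
ii → match
iii → no match
iv → no match
v → no match
Total matched: 1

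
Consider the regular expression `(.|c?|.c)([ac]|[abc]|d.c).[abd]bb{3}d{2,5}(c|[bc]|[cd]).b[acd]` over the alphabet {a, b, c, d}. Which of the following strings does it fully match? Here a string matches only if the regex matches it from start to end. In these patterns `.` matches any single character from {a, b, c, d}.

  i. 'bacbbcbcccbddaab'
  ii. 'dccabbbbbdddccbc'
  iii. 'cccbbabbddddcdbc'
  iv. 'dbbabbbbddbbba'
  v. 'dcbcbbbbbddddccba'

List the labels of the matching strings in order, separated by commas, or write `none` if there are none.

ii, iv, v

i → no match
ii → match
iii → no match
iv → match
v → match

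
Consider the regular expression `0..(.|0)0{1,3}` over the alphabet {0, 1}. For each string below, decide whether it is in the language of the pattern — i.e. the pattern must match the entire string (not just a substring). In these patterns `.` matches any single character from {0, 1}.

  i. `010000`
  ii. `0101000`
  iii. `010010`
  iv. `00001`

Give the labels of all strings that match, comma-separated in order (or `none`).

i, ii

i → match
ii → match
iii → no match
iv → no match — must end with `0`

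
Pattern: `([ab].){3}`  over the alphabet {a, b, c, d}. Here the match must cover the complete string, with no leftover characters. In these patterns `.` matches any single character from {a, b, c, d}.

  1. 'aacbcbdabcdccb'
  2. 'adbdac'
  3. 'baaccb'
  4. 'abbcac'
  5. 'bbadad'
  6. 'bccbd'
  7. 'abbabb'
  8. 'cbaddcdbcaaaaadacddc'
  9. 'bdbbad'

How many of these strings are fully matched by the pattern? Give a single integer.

5

1 → no match
2 → match
3 → no match
4 → match
5 → match
6 → no match
7 → match
8 → no match
9 → match
Total matched: 5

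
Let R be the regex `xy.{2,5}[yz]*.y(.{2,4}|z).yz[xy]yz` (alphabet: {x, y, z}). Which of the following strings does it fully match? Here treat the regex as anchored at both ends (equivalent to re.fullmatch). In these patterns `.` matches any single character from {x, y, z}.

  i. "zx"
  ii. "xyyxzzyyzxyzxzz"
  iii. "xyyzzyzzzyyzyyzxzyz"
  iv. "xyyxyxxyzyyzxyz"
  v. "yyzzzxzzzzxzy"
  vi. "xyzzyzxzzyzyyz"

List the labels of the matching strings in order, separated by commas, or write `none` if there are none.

iv

i → no match — must start with "xy"
ii → no match — must end with "yz"
iii → no match
iv → match
v → no match — must start with "xy"
vi → no match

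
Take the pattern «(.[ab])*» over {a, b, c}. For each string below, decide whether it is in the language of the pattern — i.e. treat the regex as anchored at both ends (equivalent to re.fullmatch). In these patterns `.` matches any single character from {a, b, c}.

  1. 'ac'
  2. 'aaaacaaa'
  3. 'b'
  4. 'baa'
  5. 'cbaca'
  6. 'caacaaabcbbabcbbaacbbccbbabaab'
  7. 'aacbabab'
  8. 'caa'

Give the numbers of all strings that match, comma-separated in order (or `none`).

1 → no match
2 → match
3 → no match
4 → no match
5 → no match
6 → no match
7 → match
8 → no match

2, 7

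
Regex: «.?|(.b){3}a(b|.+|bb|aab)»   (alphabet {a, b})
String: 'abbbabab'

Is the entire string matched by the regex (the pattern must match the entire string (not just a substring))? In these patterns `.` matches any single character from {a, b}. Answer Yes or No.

Yes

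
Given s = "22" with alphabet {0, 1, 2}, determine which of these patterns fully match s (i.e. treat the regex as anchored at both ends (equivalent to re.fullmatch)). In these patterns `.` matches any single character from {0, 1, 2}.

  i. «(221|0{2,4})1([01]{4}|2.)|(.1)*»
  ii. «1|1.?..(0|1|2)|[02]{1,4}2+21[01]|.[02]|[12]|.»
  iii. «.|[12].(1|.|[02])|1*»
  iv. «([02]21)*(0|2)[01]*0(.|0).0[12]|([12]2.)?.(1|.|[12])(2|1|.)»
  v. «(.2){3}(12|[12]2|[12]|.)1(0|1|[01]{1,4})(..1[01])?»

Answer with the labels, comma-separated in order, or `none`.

ii

i → no match
ii → match
iii → no match
iv → no match
v → no match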